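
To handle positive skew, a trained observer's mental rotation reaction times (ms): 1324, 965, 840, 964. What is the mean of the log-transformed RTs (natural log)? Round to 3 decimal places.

6.916

ln(RT): 7.1884, 6.8721, 6.7334, 6.8711
Σ ln(RT) = 27.6650
Mean = 27.6650/4 = 6.91626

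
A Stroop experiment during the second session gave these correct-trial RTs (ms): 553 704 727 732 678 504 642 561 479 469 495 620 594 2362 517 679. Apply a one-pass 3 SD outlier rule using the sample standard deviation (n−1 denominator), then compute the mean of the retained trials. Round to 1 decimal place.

n = 16, ΣRT = 11316, M = 707.250
Σ(x−M)² = 3042159.00; s = √(3042159.00/15) = 450.345
Cutoffs: 707.250 ± 3·450.345 → [-643.8, 2058.3]
Outside: 2362 → excluded.
Retained (n=15): Σ = 8954, mean = 8954/15 = 596.933

596.9 ms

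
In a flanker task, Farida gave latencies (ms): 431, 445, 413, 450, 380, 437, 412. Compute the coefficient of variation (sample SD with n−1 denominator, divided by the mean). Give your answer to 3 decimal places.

n = 7, Σ = 2968, M = 424.0000
Σ(x−M)² = 3536.000; s = √(3536.000/6) = 24.2762
CV = 24.2762 / 424.0000 = 0.05726

0.057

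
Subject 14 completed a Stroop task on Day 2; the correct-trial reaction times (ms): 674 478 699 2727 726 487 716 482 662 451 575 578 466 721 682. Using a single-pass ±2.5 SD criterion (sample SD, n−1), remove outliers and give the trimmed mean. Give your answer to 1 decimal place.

n = 15, ΣRT = 11124, M = 741.600
Σ(x−M)² = 4376031.60; s = √(4376031.60/14) = 559.083
Cutoffs: 741.600 ± 2.5·559.083 → [-656.1, 2139.3]
Outside: 2727 → excluded.
Retained (n=14): Σ = 8397, mean = 8397/14 = 599.786

599.8 ms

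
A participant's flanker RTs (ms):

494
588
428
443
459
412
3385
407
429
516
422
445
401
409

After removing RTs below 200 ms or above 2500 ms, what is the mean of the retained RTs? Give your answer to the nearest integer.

Excluded: 3385
Retained (n=13): Σ = 5853
Mean = 5853/13 = 450.2308

450 ms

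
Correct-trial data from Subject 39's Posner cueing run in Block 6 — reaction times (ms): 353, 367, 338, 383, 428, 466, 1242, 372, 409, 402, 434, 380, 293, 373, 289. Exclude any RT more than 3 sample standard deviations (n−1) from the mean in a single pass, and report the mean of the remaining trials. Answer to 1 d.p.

n = 15, ΣRT = 6529, M = 435.267
Σ(x−M)² = 729802.93; s = √(729802.93/14) = 228.317
Cutoffs: 435.267 ± 3·228.317 → [-249.7, 1120.2]
Outside: 1242 → excluded.
Retained (n=14): Σ = 5287, mean = 5287/14 = 377.643

377.6 ms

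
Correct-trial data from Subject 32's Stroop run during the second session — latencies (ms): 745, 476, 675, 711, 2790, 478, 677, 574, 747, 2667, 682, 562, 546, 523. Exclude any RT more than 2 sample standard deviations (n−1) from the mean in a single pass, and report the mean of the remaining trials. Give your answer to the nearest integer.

n = 14, ΣRT = 12853, M = 918.071
Σ(x−M)² = 7766674.93; s = √(7766674.93/13) = 772.940
Cutoffs: 918.071 ± 2·772.940 → [-627.8, 2464.0]
Outside: 2667, 2790 → excluded.
Retained (n=12): Σ = 7396, mean = 7396/12 = 616.333

616 ms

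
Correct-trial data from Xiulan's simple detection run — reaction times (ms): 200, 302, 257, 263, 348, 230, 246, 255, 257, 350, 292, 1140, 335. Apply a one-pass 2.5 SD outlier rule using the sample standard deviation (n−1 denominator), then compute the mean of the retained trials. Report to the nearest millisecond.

n = 13, ΣRT = 4475, M = 344.231
Σ(x−M)² = 711172.31; s = √(711172.31/12) = 243.443
Cutoffs: 344.231 ± 2.5·243.443 → [-264.4, 952.8]
Outside: 1140 → excluded.
Retained (n=12): Σ = 3335, mean = 3335/12 = 277.917

278 ms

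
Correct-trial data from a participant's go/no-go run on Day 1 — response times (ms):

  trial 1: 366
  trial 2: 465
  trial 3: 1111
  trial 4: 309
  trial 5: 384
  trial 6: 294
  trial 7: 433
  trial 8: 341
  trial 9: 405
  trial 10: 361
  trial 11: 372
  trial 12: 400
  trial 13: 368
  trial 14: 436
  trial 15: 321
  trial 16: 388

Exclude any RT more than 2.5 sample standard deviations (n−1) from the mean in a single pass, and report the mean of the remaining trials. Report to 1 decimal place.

n = 16, ΣRT = 6754, M = 422.125
Σ(x−M)² = 538447.75; s = √(538447.75/15) = 189.464
Cutoffs: 422.125 ± 2.5·189.464 → [-51.5, 895.8]
Outside: 1111 → excluded.
Retained (n=15): Σ = 5643, mean = 5643/15 = 376.200

376.2 ms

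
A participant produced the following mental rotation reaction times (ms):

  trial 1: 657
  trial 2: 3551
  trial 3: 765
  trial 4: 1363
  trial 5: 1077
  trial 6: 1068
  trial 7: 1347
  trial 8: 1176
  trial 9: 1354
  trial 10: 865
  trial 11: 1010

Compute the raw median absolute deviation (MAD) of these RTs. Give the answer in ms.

Sorted: 657, 765, 865, 1010, 1068, 1077, 1176, 1347, 1354, 1363, 3551 → median = 1077
|x − 1077|: 420, 2474, 312, 286, 0, 9, 270, 99, 277, 212, 67
Sorted deviations: 0, 9, 67, 99, 212, 270, 277, 286, 312, 420, 2474 → MAD = 270

270 ms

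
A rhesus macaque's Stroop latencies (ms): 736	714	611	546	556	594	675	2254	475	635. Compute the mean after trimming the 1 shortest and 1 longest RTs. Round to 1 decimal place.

633.4 ms

Sorted: 475, 546, 556, 594, 611, 635, 675, 714, 736, 2254
Drop lowest 1 (475) and highest 1 (2254)
Remaining (n=8): Σ = 5067, mean = 5067/8 = 633.375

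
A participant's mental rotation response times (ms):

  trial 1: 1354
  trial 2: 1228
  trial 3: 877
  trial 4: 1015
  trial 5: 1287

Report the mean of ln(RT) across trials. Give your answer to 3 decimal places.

7.037

ln(RT): 7.2108, 7.1131, 6.7765, 6.9226, 7.1601
Σ ln(RT) = 35.1832
Mean = 35.1832/5 = 7.03664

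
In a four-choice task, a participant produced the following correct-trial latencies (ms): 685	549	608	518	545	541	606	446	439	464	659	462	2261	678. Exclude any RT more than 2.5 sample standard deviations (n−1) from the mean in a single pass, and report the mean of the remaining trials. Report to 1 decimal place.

n = 14, ΣRT = 9461, M = 675.786
Σ(x−M)² = 2798410.36; s = √(2798410.36/13) = 463.964
Cutoffs: 675.786 ± 2.5·463.964 → [-484.1, 1835.7]
Outside: 2261 → excluded.
Retained (n=13): Σ = 7200, mean = 7200/13 = 553.846

553.8 ms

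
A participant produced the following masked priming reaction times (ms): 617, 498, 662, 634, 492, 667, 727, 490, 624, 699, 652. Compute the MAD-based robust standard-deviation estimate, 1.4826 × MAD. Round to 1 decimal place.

48.9 ms

Sorted: 490, 492, 498, 617, 624, 634, 652, 662, 667, 699, 727 → median = 634
|x − 634| sorted: 0, 10, 17, 18, 28, 33, 65, 93, 136, 142, 144 → MAD = 33
Robust SD ≈ 1.4826 × 33 = 48.926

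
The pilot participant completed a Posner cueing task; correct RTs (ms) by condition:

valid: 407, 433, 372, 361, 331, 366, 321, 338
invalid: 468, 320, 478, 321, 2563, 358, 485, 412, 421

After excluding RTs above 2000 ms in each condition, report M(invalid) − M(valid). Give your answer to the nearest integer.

invalid: exclude 2563
M(valid) = 2929/8 = 366.125
M(invalid) = 3263/8 = 407.875
Difference = 407.875 − 366.125 = 41.750 ms

42 ms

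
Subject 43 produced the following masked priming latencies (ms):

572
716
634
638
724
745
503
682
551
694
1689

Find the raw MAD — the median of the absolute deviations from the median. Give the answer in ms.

Sorted: 503, 551, 572, 634, 638, 682, 694, 716, 724, 745, 1689 → median = 682
|x − 682|: 110, 34, 48, 44, 42, 63, 179, 0, 131, 12, 1007
Sorted deviations: 0, 12, 34, 42, 44, 48, 63, 110, 131, 179, 1007 → MAD = 48

48 ms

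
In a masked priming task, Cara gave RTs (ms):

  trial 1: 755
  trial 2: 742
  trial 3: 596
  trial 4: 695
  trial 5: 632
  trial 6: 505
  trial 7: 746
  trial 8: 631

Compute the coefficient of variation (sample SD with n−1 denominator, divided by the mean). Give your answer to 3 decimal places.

0.133

n = 8, Σ = 5302, M = 662.7500
Σ(x−M)² = 54055.500; s = √(54055.500/7) = 87.8761
CV = 87.8761 / 662.7500 = 0.13259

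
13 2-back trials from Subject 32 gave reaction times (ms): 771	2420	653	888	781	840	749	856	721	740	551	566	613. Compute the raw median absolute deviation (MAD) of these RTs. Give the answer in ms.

Sorted: 551, 566, 613, 653, 721, 740, 749, 771, 781, 840, 856, 888, 2420 → median = 749
|x − 749|: 22, 1671, 96, 139, 32, 91, 0, 107, 28, 9, 198, 183, 136
Sorted deviations: 0, 9, 22, 28, 32, 91, 96, 107, 136, 139, 183, 198, 1671 → MAD = 96

96 ms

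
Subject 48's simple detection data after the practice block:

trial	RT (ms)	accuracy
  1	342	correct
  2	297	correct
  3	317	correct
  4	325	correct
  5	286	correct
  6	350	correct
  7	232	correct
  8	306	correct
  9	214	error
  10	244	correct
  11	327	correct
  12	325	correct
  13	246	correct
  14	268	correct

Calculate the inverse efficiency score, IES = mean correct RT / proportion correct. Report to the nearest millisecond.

Correct trials (n=13): 342, 297, 317, 325, 286, 350, 232, 306, 244, 327, 325, 246, 268
Mean correct RT = 3865/13 = 297.3077 ms
Proportion correct = 13/14
IES = 297.3077 / (13/14) = 320.178 ms

320 ms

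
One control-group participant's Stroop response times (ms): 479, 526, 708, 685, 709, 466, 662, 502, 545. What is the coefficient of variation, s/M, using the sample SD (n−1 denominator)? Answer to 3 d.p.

n = 9, Σ = 5282, M = 586.8889
Σ(x−M)² = 83768.889; s = √(83768.889/8) = 102.3284
CV = 102.3284 / 586.8889 = 0.17436

0.174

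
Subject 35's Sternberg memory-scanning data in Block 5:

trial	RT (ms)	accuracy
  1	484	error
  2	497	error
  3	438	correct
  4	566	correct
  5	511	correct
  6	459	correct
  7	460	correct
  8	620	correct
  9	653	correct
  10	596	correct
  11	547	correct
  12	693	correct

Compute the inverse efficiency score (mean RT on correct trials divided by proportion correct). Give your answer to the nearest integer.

Correct trials (n=10): 438, 566, 511, 459, 460, 620, 653, 596, 547, 693
Mean correct RT = 5543/10 = 554.3000 ms
Proportion correct = 10/12
IES = 554.3000 / (10/12) = 665.160 ms

665 ms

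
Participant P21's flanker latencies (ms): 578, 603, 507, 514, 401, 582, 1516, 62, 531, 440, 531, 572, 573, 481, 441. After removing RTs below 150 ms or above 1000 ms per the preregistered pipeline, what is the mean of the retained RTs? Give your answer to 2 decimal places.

Excluded: 62, 1516
Retained (n=13): Σ = 6754
Mean = 6754/13 = 519.5385

519.54 ms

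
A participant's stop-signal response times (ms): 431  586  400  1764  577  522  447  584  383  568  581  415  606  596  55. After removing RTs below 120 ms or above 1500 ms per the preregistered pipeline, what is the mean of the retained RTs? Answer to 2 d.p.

Excluded: 55, 1764
Retained (n=13): Σ = 6696
Mean = 6696/13 = 515.0769

515.08 ms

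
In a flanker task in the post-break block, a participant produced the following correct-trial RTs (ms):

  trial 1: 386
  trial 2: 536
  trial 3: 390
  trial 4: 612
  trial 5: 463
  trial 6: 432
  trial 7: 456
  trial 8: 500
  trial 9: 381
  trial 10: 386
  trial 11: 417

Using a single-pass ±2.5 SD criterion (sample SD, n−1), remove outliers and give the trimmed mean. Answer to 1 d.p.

450.8 ms

n = 11, ΣRT = 4959, M = 450.818
Σ(x−M)² = 54303.64; s = √(54303.64/10) = 73.691
Cutoffs: 450.818 ± 2.5·73.691 → [266.6, 635.0]
No RTs fall outside the cutoffs; all 11 retained. Mean = 4959/11 = 450.818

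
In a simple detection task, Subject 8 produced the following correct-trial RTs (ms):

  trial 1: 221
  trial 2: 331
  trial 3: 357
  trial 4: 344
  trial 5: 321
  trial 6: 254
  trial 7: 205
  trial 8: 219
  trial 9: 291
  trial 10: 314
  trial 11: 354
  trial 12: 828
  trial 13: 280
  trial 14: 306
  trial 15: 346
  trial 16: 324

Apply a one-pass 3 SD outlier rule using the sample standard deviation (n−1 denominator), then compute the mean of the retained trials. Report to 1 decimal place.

297.8 ms

n = 16, ΣRT = 5295, M = 330.938
Σ(x−M)² = 300320.94; s = √(300320.94/15) = 141.497
Cutoffs: 330.938 ± 3·141.497 → [-93.6, 755.4]
Outside: 828 → excluded.
Retained (n=15): Σ = 4467, mean = 4467/15 = 297.800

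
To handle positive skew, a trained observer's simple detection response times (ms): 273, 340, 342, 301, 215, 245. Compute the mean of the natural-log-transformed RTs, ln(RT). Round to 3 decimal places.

5.642

ln(RT): 5.6095, 5.8289, 5.8348, 5.7071, 5.3706, 5.5013
Σ ln(RT) = 33.8522
Mean = 33.8522/6 = 5.64204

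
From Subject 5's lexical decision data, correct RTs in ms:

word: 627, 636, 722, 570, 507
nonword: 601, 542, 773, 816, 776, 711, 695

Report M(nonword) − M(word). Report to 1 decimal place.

89.6 ms

M(word) = 3062/5 = 612.400
M(nonword) = 4914/7 = 702.000
Difference = 702.000 − 612.400 = 89.600 ms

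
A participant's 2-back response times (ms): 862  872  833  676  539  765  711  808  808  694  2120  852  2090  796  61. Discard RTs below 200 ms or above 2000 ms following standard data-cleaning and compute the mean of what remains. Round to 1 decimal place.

Excluded: 61, 2090, 2120
Retained (n=12): Σ = 9216
Mean = 9216/12 = 768.0000

768.0 ms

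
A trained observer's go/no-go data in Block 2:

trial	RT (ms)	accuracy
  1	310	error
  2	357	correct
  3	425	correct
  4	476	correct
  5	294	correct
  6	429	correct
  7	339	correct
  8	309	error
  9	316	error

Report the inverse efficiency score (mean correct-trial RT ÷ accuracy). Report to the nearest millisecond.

580 ms

Correct trials (n=6): 357, 425, 476, 294, 429, 339
Mean correct RT = 2320/6 = 386.6667 ms
Proportion correct = 6/9
IES = 386.6667 / (6/9) = 580.000 ms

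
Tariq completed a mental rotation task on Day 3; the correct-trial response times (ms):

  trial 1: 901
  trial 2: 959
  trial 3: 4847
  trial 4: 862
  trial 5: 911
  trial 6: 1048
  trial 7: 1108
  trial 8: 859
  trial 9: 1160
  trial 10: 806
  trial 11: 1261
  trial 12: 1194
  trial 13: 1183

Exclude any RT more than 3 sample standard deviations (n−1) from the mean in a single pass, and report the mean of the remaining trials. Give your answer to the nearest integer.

n = 13, ΣRT = 17099, M = 1315.308
Σ(x−M)² = 13781740.77; s = √(13781740.77/12) = 1071.671
Cutoffs: 1315.308 ± 3·1071.671 → [-1899.7, 4530.3]
Outside: 4847 → excluded.
Retained (n=12): Σ = 12252, mean = 12252/12 = 1021.000

1021 ms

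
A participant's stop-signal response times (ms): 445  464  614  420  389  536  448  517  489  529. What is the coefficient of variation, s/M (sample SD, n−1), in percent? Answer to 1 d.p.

13.6%

n = 10, Σ = 4851, M = 485.1000
Σ(x−M)² = 39068.900; s = √(39068.900/9) = 65.8862
CV = 65.8862 / 485.1000 = 0.13582 = 13.582%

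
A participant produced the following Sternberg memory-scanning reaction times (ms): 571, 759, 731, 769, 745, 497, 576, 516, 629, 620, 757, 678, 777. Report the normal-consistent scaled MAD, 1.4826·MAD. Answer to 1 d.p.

Sorted: 497, 516, 571, 576, 620, 629, 678, 731, 745, 757, 759, 769, 777 → median = 678
|x − 678| sorted: 0, 49, 53, 58, 67, 79, 81, 91, 99, 102, 107, 162, 181 → MAD = 81
Robust SD ≈ 1.4826 × 81 = 120.091

120.1 ms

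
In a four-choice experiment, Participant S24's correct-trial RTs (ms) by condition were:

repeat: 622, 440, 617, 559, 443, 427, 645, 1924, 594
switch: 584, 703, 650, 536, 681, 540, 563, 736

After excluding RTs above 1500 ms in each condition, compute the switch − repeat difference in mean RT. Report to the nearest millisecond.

repeat: exclude 1924
M(repeat) = 4347/8 = 543.375
M(switch) = 4993/8 = 624.125
Difference = 624.125 − 543.375 = 80.750 ms

81 ms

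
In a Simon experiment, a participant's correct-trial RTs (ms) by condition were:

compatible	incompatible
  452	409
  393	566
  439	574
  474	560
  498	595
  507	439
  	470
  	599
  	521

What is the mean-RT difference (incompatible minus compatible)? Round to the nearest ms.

65 ms

M(compatible) = 2763/6 = 460.500
M(incompatible) = 4733/9 = 525.889
Difference = 525.889 − 460.500 = 65.389 ms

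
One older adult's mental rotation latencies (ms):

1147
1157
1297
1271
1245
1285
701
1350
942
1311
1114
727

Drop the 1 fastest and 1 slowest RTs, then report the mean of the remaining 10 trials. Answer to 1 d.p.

1149.6 ms

Sorted: 701, 727, 942, 1114, 1147, 1157, 1245, 1271, 1285, 1297, 1311, 1350
Drop lowest 1 (701) and highest 1 (1350)
Remaining (n=10): Σ = 11496, mean = 11496/10 = 1149.600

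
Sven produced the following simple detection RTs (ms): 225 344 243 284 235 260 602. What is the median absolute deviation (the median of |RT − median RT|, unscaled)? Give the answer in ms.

25 ms

Sorted: 225, 235, 243, 260, 284, 344, 602 → median = 260
|x − 260|: 35, 84, 17, 24, 25, 0, 342
Sorted deviations: 0, 17, 24, 25, 35, 84, 342 → MAD = 25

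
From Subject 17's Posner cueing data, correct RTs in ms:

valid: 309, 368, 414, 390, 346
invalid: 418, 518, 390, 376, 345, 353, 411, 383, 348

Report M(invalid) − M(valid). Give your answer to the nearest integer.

28 ms

M(valid) = 1827/5 = 365.400
M(invalid) = 3542/9 = 393.556
Difference = 393.556 − 365.400 = 28.156 ms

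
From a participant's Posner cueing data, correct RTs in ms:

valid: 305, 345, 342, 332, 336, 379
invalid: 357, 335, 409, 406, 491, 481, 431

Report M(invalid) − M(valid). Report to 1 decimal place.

M(valid) = 2039/6 = 339.833
M(invalid) = 2910/7 = 415.714
Difference = 415.714 − 339.833 = 75.881 ms

75.9 ms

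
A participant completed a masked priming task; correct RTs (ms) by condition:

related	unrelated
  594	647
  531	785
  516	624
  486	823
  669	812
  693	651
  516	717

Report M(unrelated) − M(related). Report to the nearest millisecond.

M(related) = 4005/7 = 572.143
M(unrelated) = 5059/7 = 722.714
Difference = 722.714 − 572.143 = 150.571 ms

151 ms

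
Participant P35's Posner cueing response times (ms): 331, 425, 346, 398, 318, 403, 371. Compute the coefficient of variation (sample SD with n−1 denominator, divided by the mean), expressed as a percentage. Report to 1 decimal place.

n = 7, Σ = 2592, M = 370.2857
Σ(x−M)² = 9699.429; s = √(9699.429/6) = 40.2066
CV = 40.2066 / 370.2857 = 0.10858 = 10.858%

10.9%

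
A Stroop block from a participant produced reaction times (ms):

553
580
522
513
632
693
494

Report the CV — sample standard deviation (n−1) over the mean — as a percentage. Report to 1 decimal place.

12.6%

n = 7, Σ = 3987, M = 569.5714
Σ(x−M)² = 30689.714; s = √(30689.714/6) = 71.5189
CV = 71.5189 / 569.5714 = 0.12557 = 12.557%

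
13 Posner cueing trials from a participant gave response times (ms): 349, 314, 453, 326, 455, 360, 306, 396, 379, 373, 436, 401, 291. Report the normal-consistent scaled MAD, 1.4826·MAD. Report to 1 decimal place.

Sorted: 291, 306, 314, 326, 349, 360, 373, 379, 396, 401, 436, 453, 455 → median = 373
|x − 373| sorted: 0, 6, 13, 23, 24, 28, 47, 59, 63, 67, 80, 82, 82 → MAD = 47
Robust SD ≈ 1.4826 × 47 = 69.682

69.7 ms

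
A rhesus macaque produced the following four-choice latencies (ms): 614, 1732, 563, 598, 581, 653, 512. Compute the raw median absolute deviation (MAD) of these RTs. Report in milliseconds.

35 ms

Sorted: 512, 563, 581, 598, 614, 653, 1732 → median = 598
|x − 598|: 16, 1134, 35, 0, 17, 55, 86
Sorted deviations: 0, 16, 17, 35, 55, 86, 1134 → MAD = 35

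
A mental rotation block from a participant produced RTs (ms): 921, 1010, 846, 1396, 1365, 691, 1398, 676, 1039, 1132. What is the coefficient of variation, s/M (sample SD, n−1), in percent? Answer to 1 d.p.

26.2%

n = 10, Σ = 10474, M = 1047.4000
Σ(x−M)² = 675436.400; s = √(675436.400/9) = 273.9498
CV = 273.9498 / 1047.4000 = 0.26155 = 26.155%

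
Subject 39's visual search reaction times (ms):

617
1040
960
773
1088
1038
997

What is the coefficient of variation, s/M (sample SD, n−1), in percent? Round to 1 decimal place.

18.4%

n = 7, Σ = 6513, M = 930.4286
Σ(x−M)² = 176733.714; s = √(176733.714/6) = 171.6264
CV = 171.6264 / 930.4286 = 0.18446 = 18.446%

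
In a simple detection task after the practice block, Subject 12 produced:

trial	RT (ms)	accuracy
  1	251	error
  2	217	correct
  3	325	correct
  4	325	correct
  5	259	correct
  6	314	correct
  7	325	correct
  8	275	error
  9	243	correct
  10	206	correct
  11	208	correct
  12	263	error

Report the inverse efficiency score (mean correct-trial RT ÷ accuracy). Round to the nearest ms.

Correct trials (n=9): 217, 325, 325, 259, 314, 325, 243, 206, 208
Mean correct RT = 2422/9 = 269.1111 ms
Proportion correct = 9/12
IES = 269.1111 / (9/12) = 358.815 ms

359 ms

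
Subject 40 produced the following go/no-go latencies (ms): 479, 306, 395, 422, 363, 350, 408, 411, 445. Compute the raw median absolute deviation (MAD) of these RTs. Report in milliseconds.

37 ms

Sorted: 306, 350, 363, 395, 408, 411, 422, 445, 479 → median = 408
|x − 408|: 71, 102, 13, 14, 45, 58, 0, 3, 37
Sorted deviations: 0, 3, 13, 14, 37, 45, 58, 71, 102 → MAD = 37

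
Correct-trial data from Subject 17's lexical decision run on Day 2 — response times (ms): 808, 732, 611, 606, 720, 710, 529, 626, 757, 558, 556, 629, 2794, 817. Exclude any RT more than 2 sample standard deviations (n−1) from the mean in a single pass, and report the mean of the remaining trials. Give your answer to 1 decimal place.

n = 14, ΣRT = 11453, M = 818.071
Σ(x−M)² = 4317204.93; s = √(4317204.93/13) = 576.275
Cutoffs: 818.071 ± 2·576.275 → [-334.5, 1970.6]
Outside: 2794 → excluded.
Retained (n=13): Σ = 8659, mean = 8659/13 = 666.077

666.1 ms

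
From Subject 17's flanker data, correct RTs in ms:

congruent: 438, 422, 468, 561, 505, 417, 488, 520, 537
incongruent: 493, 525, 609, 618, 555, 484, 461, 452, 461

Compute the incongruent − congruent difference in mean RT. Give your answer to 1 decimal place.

M(congruent) = 4356/9 = 484.000
M(incongruent) = 4658/9 = 517.556
Difference = 517.556 − 484.000 = 33.556 ms

33.6 ms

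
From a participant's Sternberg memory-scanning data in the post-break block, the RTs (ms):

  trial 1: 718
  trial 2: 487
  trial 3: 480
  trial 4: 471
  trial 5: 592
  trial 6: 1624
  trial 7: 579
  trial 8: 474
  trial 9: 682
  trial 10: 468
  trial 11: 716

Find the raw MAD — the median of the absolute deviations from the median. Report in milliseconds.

105 ms

Sorted: 468, 471, 474, 480, 487, 579, 592, 682, 716, 718, 1624 → median = 579
|x − 579|: 139, 92, 99, 108, 13, 1045, 0, 105, 103, 111, 137
Sorted deviations: 0, 13, 92, 99, 103, 105, 108, 111, 137, 139, 1045 → MAD = 105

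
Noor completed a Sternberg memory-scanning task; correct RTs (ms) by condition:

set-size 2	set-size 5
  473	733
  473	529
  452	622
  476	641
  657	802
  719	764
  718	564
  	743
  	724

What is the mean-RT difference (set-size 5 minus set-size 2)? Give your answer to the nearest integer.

113 ms

M(set-size 2) = 3968/7 = 566.857
M(set-size 5) = 6122/9 = 680.222
Difference = 680.222 − 566.857 = 113.365 ms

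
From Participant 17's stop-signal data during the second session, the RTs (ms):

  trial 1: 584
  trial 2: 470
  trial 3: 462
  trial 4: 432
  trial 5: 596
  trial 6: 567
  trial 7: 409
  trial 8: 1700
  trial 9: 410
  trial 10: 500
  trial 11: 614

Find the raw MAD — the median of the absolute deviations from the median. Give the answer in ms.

84 ms

Sorted: 409, 410, 432, 462, 470, 500, 567, 584, 596, 614, 1700 → median = 500
|x − 500|: 84, 30, 38, 68, 96, 67, 91, 1200, 90, 0, 114
Sorted deviations: 0, 30, 38, 67, 68, 84, 90, 91, 96, 114, 1200 → MAD = 84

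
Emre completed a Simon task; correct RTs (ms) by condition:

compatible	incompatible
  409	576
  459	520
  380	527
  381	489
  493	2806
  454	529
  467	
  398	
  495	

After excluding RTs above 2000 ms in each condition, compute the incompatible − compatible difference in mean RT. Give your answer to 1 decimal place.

90.9 ms

incompatible: exclude 2806
M(compatible) = 3936/9 = 437.333
M(incompatible) = 2641/5 = 528.200
Difference = 528.200 − 437.333 = 90.867 ms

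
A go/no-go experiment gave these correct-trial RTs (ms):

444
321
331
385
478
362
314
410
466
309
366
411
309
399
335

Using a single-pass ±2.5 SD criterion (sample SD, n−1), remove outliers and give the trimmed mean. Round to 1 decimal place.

376.0 ms

n = 15, ΣRT = 5640, M = 376.000
Σ(x−M)² = 45968.00; s = √(45968.00/14) = 57.301
Cutoffs: 376.000 ± 2.5·57.301 → [232.7, 519.3]
No RTs fall outside the cutoffs; all 15 retained. Mean = 5640/15 = 376.000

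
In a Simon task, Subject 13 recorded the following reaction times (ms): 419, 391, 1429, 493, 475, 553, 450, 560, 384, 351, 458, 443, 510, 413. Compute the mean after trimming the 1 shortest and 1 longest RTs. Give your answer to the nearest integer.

462 ms

Sorted: 351, 384, 391, 413, 419, 443, 450, 458, 475, 493, 510, 553, 560, 1429
Drop lowest 1 (351) and highest 1 (1429)
Remaining (n=12): Σ = 5549, mean = 5549/12 = 462.417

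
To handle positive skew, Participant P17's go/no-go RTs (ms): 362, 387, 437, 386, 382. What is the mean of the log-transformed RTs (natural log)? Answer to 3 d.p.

ln(RT): 5.8916, 5.9584, 6.0799, 5.9558, 5.9454
Σ ln(RT) = 29.8313
Mean = 29.8313/5 = 5.96625

5.966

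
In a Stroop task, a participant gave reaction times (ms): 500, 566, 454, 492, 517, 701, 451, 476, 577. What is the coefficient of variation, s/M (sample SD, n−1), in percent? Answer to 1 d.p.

15.0%

n = 9, Σ = 4734, M = 526.0000
Σ(x−M)² = 50048.000; s = √(50048.000/8) = 79.0949
CV = 79.0949 / 526.0000 = 0.15037 = 15.037%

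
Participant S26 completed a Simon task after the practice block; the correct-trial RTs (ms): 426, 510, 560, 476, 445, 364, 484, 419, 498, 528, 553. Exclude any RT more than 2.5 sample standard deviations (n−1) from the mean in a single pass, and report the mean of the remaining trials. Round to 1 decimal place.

n = 11, ΣRT = 5263, M = 478.455
Σ(x−M)² = 36580.73; s = √(36580.73/10) = 60.482
Cutoffs: 478.455 ± 2.5·60.482 → [327.2, 629.7]
No RTs fall outside the cutoffs; all 11 retained. Mean = 5263/11 = 478.455

478.5 ms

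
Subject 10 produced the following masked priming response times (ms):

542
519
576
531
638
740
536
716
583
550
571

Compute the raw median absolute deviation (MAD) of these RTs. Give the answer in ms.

Sorted: 519, 531, 536, 542, 550, 571, 576, 583, 638, 716, 740 → median = 571
|x − 571|: 29, 52, 5, 40, 67, 169, 35, 145, 12, 21, 0
Sorted deviations: 0, 5, 12, 21, 29, 35, 40, 52, 67, 145, 169 → MAD = 35

35 ms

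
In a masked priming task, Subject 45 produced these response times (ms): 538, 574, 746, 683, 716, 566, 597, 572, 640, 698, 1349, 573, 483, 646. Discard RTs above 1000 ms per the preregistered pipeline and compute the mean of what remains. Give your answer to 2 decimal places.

Excluded: 1349
Retained (n=13): Σ = 8032
Mean = 8032/13 = 617.8462

617.85 ms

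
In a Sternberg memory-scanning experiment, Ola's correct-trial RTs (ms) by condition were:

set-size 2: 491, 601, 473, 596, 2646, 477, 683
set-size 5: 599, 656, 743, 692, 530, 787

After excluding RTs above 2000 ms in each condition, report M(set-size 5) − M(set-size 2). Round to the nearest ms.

set-size 2: exclude 2646
M(set-size 2) = 3321/6 = 553.500
M(set-size 5) = 4007/6 = 667.833
Difference = 667.833 − 553.500 = 114.333 ms

114 ms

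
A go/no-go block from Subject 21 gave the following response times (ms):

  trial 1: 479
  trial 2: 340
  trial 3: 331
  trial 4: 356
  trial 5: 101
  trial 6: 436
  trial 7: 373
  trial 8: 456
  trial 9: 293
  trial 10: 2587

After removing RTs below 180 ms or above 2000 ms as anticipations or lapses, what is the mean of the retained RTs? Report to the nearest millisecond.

383 ms

Excluded: 101, 2587
Retained (n=8): Σ = 3064
Mean = 3064/8 = 383.0000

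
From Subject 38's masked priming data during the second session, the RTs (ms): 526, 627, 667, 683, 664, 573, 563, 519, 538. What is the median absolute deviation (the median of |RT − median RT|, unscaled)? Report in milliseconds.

54 ms

Sorted: 519, 526, 538, 563, 573, 627, 664, 667, 683 → median = 573
|x − 573|: 47, 54, 94, 110, 91, 0, 10, 54, 35
Sorted deviations: 0, 10, 35, 47, 54, 54, 91, 94, 110 → MAD = 54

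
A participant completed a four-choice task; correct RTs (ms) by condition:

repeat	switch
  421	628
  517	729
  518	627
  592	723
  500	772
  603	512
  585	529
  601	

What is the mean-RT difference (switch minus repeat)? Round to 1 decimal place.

103.6 ms

M(repeat) = 4337/8 = 542.125
M(switch) = 4520/7 = 645.714
Difference = 645.714 − 542.125 = 103.589 ms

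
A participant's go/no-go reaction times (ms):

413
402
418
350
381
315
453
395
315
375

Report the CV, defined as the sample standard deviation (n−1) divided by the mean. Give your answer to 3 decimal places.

n = 10, Σ = 3817, M = 381.7000
Σ(x−M)² = 17918.100; s = √(17918.100/9) = 44.6195
CV = 44.6195 / 381.7000 = 0.11690

0.117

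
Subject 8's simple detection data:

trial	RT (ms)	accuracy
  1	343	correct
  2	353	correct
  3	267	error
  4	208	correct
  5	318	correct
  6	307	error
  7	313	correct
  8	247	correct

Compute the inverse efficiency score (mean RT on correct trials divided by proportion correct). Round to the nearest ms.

Correct trials (n=6): 343, 353, 208, 318, 313, 247
Mean correct RT = 1782/6 = 297.0000 ms
Proportion correct = 6/8
IES = 297.0000 / (6/8) = 396.000 ms

396 ms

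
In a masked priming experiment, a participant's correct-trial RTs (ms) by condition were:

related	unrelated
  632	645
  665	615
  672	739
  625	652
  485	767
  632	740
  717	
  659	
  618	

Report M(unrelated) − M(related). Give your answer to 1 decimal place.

59.1 ms

M(related) = 5705/9 = 633.889
M(unrelated) = 4158/6 = 693.000
Difference = 693.000 − 633.889 = 59.111 ms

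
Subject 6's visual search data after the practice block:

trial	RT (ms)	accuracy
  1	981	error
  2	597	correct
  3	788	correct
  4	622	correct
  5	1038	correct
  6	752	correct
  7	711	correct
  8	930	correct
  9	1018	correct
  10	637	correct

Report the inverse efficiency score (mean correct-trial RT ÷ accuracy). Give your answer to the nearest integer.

876 ms

Correct trials (n=9): 597, 788, 622, 1038, 752, 711, 930, 1018, 637
Mean correct RT = 7093/9 = 788.1111 ms
Proportion correct = 9/10
IES = 788.1111 / (9/10) = 875.679 ms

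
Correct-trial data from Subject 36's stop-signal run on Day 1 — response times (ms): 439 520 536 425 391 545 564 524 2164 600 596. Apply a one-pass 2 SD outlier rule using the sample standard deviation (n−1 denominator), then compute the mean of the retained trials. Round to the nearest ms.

n = 11, ΣRT = 7304, M = 664.000
Σ(x−M)² = 2521876.00; s = √(2521876.00/10) = 502.183
Cutoffs: 664.000 ± 2·502.183 → [-340.4, 1668.4]
Outside: 2164 → excluded.
Retained (n=10): Σ = 5140, mean = 5140/10 = 514.000

514 ms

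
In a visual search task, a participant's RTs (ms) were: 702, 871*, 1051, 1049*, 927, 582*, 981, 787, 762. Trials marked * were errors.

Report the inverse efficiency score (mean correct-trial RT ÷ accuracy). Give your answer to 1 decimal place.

1302.5 ms

Correct trials (n=6): 702, 1051, 927, 981, 787, 762
Mean correct RT = 5210/6 = 868.3333 ms
Proportion correct = 6/9
IES = 868.3333 / (6/9) = 1302.500 ms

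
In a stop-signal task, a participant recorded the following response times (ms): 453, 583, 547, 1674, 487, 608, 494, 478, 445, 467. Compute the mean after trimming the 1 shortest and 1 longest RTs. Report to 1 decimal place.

514.6 ms

Sorted: 445, 453, 467, 478, 487, 494, 547, 583, 608, 1674
Drop lowest 1 (445) and highest 1 (1674)
Remaining (n=8): Σ = 4117, mean = 4117/8 = 514.625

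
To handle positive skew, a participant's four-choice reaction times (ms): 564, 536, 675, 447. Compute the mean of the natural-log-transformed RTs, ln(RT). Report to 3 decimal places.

6.309

ln(RT): 6.3351, 6.2841, 6.5147, 6.1026
Σ ln(RT) = 25.2365
Mean = 25.2365/4 = 6.30911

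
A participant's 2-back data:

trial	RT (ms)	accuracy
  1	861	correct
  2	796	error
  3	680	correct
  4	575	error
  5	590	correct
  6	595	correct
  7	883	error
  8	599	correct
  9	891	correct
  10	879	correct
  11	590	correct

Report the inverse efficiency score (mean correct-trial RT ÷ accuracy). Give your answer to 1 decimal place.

977.1 ms

Correct trials (n=8): 861, 680, 590, 595, 599, 891, 879, 590
Mean correct RT = 5685/8 = 710.6250 ms
Proportion correct = 8/11
IES = 710.6250 / (8/11) = 977.109 ms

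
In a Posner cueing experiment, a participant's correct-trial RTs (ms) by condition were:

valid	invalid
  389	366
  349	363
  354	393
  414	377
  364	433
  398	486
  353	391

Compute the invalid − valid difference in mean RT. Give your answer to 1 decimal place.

26.9 ms

M(valid) = 2621/7 = 374.429
M(invalid) = 2809/7 = 401.286
Difference = 401.286 − 374.429 = 26.857 ms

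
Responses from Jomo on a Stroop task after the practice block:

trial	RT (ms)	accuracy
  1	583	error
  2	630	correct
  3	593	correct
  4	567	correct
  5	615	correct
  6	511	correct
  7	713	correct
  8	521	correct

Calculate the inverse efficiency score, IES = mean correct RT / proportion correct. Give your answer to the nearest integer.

678 ms

Correct trials (n=7): 630, 593, 567, 615, 511, 713, 521
Mean correct RT = 4150/7 = 592.8571 ms
Proportion correct = 7/8
IES = 592.8571 / (7/8) = 677.551 ms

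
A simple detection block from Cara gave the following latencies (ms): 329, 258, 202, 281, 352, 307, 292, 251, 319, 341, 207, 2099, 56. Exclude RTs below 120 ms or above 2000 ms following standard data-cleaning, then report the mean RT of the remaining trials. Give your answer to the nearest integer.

285 ms

Excluded: 56, 2099
Retained (n=11): Σ = 3139
Mean = 3139/11 = 285.3636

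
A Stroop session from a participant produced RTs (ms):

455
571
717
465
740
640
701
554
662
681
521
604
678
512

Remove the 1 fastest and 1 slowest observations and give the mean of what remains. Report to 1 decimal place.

608.8 ms

Sorted: 455, 465, 512, 521, 554, 571, 604, 640, 662, 678, 681, 701, 717, 740
Drop lowest 1 (455) and highest 1 (740)
Remaining (n=12): Σ = 7306, mean = 7306/12 = 608.833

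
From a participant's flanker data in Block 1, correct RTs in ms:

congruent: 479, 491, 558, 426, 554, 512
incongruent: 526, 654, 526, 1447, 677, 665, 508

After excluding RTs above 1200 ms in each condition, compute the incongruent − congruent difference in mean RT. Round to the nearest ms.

incongruent: exclude 1447
M(congruent) = 3020/6 = 503.333
M(incongruent) = 3556/6 = 592.667
Difference = 592.667 − 503.333 = 89.333 ms

89 ms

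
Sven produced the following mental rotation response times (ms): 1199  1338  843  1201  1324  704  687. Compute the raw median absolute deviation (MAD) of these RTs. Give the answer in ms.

139 ms

Sorted: 687, 704, 843, 1199, 1201, 1324, 1338 → median = 1199
|x − 1199|: 0, 139, 356, 2, 125, 495, 512
Sorted deviations: 0, 2, 125, 139, 356, 495, 512 → MAD = 139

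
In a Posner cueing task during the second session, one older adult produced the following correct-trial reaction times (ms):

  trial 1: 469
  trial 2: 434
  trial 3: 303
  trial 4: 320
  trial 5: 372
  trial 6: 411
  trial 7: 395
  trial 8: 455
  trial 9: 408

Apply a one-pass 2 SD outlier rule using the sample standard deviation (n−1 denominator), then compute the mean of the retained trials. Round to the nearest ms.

n = 9, ΣRT = 3567, M = 396.333
Σ(x−M)² = 25624.00; s = √(25624.00/8) = 56.595
Cutoffs: 396.333 ± 2·56.595 → [283.1, 509.5]
No RTs fall outside the cutoffs; all 9 retained. Mean = 3567/9 = 396.333

396 ms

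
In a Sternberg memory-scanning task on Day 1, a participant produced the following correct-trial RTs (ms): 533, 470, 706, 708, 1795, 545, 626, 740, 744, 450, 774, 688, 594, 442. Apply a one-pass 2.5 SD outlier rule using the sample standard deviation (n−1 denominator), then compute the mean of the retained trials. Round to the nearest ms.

617 ms

n = 14, ΣRT = 9815, M = 701.071
Σ(x−M)² = 1458854.93; s = √(1458854.93/13) = 334.992
Cutoffs: 701.071 ± 2.5·334.992 → [-136.4, 1538.6]
Outside: 1795 → excluded.
Retained (n=13): Σ = 8020, mean = 8020/13 = 616.923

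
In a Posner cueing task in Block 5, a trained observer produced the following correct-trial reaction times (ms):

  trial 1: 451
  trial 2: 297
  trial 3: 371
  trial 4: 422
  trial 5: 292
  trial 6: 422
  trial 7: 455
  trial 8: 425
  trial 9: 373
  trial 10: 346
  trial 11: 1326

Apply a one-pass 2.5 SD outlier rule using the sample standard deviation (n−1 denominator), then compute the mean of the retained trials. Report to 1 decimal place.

n = 11, ΣRT = 5180, M = 470.909
Σ(x−M)² = 836144.91; s = √(836144.91/10) = 289.162
Cutoffs: 470.909 ± 2.5·289.162 → [-252.0, 1193.8]
Outside: 1326 → excluded.
Retained (n=10): Σ = 3854, mean = 3854/10 = 385.400

385.4 ms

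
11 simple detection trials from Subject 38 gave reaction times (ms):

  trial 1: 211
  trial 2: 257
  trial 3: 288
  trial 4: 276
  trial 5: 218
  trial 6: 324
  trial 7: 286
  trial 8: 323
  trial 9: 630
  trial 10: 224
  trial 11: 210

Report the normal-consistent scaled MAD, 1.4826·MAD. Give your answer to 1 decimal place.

71.2 ms

Sorted: 210, 211, 218, 224, 257, 276, 286, 288, 323, 324, 630 → median = 276
|x − 276| sorted: 0, 10, 12, 19, 47, 48, 52, 58, 65, 66, 354 → MAD = 48
Robust SD ≈ 1.4826 × 48 = 71.165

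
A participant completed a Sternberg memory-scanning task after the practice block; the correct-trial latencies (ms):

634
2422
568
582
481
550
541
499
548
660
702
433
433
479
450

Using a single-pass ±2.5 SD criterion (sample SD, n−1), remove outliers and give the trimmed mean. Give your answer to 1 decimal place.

540.0 ms

n = 15, ΣRT = 9982, M = 665.467
Σ(x−M)² = 3397869.73; s = √(3397869.73/14) = 492.651
Cutoffs: 665.467 ± 2.5·492.651 → [-566.2, 1897.1]
Outside: 2422 → excluded.
Retained (n=14): Σ = 7560, mean = 7560/14 = 540.000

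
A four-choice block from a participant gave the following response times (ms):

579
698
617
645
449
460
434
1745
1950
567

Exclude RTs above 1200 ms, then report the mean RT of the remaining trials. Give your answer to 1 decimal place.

556.1 ms

Excluded: 1745, 1950
Retained (n=8): Σ = 4449
Mean = 4449/8 = 556.1250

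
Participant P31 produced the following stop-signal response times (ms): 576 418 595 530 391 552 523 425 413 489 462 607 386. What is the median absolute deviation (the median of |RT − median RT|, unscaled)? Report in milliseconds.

Sorted: 386, 391, 413, 418, 425, 462, 489, 523, 530, 552, 576, 595, 607 → median = 489
|x − 489|: 87, 71, 106, 41, 98, 63, 34, 64, 76, 0, 27, 118, 103
Sorted deviations: 0, 27, 34, 41, 63, 64, 71, 76, 87, 98, 103, 106, 118 → MAD = 71

71 ms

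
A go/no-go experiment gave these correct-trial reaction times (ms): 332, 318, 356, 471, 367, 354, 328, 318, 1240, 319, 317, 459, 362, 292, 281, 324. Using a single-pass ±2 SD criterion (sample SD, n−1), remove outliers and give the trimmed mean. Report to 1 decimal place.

n = 16, ΣRT = 6438, M = 402.375
Σ(x−M)² = 788923.75; s = √(788923.75/15) = 229.336
Cutoffs: 402.375 ± 2·229.336 → [-56.3, 861.0]
Outside: 1240 → excluded.
Retained (n=15): Σ = 5198, mean = 5198/15 = 346.533

346.5 ms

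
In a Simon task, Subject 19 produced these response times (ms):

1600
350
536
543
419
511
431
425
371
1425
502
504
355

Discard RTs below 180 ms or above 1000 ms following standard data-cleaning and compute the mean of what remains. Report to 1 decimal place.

Excluded: 1425, 1600
Retained (n=11): Σ = 4947
Mean = 4947/11 = 449.7273

449.7 ms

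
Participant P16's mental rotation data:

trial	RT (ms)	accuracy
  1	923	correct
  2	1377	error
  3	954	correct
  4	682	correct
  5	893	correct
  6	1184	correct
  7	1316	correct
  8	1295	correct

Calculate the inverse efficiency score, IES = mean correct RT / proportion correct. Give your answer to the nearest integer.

Correct trials (n=7): 923, 954, 682, 893, 1184, 1316, 1295
Mean correct RT = 7247/7 = 1035.2857 ms
Proportion correct = 7/8
IES = 1035.2857 / (7/8) = 1183.184 ms

1183 ms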